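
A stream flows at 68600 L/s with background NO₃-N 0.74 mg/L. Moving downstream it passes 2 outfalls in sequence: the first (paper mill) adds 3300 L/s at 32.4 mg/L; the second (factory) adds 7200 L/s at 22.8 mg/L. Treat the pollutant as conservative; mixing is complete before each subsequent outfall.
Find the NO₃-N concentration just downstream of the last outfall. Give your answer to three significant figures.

Below outfall 1: Q → 71900 L/s, C = (68600·0.7400 + 3300·32.40)/71900 = 2.193 mg/L.
Below outfall 2: Q → 79100 L/s, C = (71900·2.193 + 7200·22.80)/79100 = 4.069 mg/L.

4.07 mg/L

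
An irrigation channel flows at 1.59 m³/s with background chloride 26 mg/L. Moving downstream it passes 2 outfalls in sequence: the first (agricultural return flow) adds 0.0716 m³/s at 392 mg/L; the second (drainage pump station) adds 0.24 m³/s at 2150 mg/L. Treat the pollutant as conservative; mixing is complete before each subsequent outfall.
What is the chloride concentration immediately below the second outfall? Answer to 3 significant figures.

After outfall 1: Q = 1.590 + 0.07160 = 1.662 m³/s; C = (1.590·26.00 + 0.07160·392.0)/1.662 = 41.77 mg/L.
After outfall 2: Q = 1.662 + 0.2400 = 1.902 m³/s; C = (1.662·41.77 + 0.2400·2150)/1.902 = 307.8 mg/L.

308 mg/L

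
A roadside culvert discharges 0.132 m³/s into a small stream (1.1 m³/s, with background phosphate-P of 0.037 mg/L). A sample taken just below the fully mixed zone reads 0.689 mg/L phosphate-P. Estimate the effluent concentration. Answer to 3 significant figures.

Mass balance: 1.100·0.03700 + 0.1320·Cₑ = 1.232·0.6890
→ Cₑ = (1.232·0.6890 − 1.100·0.03700) / 0.1320 = 6.122 mg/L.

6.12 mg/L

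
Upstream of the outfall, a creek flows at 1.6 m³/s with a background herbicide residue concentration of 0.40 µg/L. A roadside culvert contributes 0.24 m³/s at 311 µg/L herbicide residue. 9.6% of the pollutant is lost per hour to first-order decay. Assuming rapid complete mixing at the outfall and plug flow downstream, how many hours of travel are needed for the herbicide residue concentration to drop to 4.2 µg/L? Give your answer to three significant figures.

After mixing, C = (1.600·0.4000 + 0.2400·311.0) / 1.840 = 75.28/1.840 = 40.91 µg/L.
9.6%/h lost → k = −ln(1 − 0.096) = 0.1009 h⁻¹.
40.91·exp(−k·t) = 4.2 → t = ln(40.91/4.2)/k = 81200 s = 22.55 h.

22.6 h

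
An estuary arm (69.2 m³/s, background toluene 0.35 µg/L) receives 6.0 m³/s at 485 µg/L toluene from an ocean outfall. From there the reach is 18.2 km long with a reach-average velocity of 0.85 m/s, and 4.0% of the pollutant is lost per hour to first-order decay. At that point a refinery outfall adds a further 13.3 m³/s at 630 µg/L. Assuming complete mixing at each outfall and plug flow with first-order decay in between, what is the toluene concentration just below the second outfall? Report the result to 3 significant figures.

Mass balance: C = (69.20·0.3500 + 6.000·485.0) / 75.20 = 2934/75.20 = 39.02 µg/L; combined flow 75.20 m³/s.
Travel time t = 18.2·1000 / 0.85 = 21410 s = 5.948 h.
4.0%/h lost → k = −ln(1 − 0.04) = 0.04082 h⁻¹.
Decay over the reach: 39.02·exp(−kt) = 39.02·0.7844 = 30.61 µg/L.
Second outfall: C = (75.20·30.61 + 13.30·630.0)/88.50 = 120.7 µg/L.

121 µg/L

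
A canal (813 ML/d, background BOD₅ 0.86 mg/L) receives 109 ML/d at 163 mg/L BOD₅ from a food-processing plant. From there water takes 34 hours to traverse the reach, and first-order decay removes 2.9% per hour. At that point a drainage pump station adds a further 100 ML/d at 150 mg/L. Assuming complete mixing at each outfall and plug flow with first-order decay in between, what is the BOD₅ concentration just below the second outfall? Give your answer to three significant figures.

Mixed concentration C = ΣQC/ΣQ = (813.0·0.8600 + 109.0·163.0) / 922.0 = 18470/922.0 = 20.03 mg/L; combined flow 922.0 ML/d.
2.9%/h lost → k = −ln(1 − 0.029) = 0.02943 h⁻¹.
Decay over the reach: 20.03·exp(−kt) = 20.03·0.3677 = 7.364 mg/L.
At the second outfall, C = (922.0·7.364 + 100.0·150.0) / (922.0 + 100.0) = 21.32 mg/L.

21.3 mg/L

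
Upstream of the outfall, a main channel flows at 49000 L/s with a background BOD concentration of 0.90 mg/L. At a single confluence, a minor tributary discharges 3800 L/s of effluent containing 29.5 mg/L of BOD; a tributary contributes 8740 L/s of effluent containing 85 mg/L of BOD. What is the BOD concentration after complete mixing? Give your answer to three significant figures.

14.6 mg/L

After mixing, C = (49000·0.9000 + 3800·29.50 + 8740·85.00) / 61540 = 899100/61540 = 14.61 mg/L.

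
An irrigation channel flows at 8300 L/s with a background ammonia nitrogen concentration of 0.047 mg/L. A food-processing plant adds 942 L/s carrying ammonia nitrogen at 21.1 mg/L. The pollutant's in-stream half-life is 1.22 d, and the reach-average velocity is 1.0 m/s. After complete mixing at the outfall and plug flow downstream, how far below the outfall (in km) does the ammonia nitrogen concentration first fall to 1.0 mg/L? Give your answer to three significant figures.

119 km

After mixing, C = (8300·0.04700 + 942.0·21.10) / 9242 = 20270/9242 = 2.193 mg/L.
Half-life 1.22 d → k = ln 2 / 1.22 = 0.5682 d⁻¹.
Set 2.193·exp(−k·t) = 1.0 → t = ln(2.193/1.0)/k = 119400 s = 33.17 h.
Distance = v·t = 1.0·119400 = 119400 m = 119.4 km.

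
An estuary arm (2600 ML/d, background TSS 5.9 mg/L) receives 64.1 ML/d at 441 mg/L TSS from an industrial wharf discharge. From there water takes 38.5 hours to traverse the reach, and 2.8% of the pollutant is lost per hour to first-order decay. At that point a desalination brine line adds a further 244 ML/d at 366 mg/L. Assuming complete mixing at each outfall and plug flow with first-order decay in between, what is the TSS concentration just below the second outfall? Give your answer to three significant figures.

Mixed concentration C = ΣQC/ΣQ = (2600·5.900 + 64.10·441.0) / 2664 = 43610/2664 = 16.37 mg/L; combined flow 2664 ML/d.
2.8%/h lost → k = −ln(1 − 0.028) = 0.02840 h⁻¹.
Decay over the reach: 16.37·exp(−kt) = 16.37·0.3351 = 5.485 mg/L.
At the second outfall, C = (2664·5.485 + 244.0·366.0) / (2664 + 244.0) = 35.73 mg/L.

35.7 mg/L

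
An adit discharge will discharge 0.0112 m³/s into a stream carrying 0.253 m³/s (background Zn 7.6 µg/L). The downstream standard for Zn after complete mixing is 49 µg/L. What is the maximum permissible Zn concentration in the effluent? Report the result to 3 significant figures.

984 µg/L

At the limit, (Qr·Cr + Qe·Cₑ)/(Qr + Qe) = 49:
Cₑ = (0.2642·49 − 0.2530·7.600) / 0.01120 = 984.2 µg/L.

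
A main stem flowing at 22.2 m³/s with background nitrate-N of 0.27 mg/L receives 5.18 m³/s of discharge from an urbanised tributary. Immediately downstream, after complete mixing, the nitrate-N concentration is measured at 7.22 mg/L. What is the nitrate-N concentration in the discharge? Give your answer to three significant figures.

37.0 mg/L

Mass balance: 22.20·0.2700 + 5.180·Cₑ = 27.38·7.220
→ Cₑ = (27.38·7.220 − 22.20·0.2700) / 5.180 = 37.01 mg/L.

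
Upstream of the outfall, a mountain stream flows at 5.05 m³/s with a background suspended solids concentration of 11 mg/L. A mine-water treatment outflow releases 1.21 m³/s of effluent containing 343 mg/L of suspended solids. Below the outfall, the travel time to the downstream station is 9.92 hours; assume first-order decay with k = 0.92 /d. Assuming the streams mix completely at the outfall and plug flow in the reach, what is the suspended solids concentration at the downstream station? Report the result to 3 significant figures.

Mixed concentration C = ΣQC/ΣQ = (5.050·11.00 + 1.210·343.0) / 6.260 = 470.6/6.260 = 75.17 mg/L.
Decay over the reach: 75.17·exp(−kt) = 75.17·0.6837 = 51.39 mg/L.

51.4 mg/L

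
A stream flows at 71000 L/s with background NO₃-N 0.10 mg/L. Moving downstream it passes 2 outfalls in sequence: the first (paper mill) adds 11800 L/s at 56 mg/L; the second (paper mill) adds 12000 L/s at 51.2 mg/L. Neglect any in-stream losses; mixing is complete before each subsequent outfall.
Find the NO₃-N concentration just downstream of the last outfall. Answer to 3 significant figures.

13.5 mg/L

After outfall 1: Q = 71000 + 11800 = 82800 L/s; C = (71000·0.1000 + 11800·56.00)/82800 = 8.066 mg/L.
After outfall 2: Q = 82800 + 12000 = 94800 L/s; C = (82800·8.066 + 12000·51.20)/94800 = 13.53 mg/L.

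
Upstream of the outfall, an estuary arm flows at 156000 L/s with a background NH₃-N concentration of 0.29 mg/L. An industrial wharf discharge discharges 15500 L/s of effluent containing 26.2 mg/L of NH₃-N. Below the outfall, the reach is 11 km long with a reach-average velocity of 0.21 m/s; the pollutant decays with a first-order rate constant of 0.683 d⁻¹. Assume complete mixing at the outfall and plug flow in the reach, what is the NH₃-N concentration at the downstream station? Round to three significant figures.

After mixing, C = (156000·0.2900 + 15500·26.20) / 171500 = 451300/171500 = 2.632 mg/L.
Travel time t = 11·1000 / 0.21 = 52380 s = 14.55 h.
Applying C = C₀e^(−kt): 2.632 × 0.6610 = 1.739 mg/L.

1.74 mg/L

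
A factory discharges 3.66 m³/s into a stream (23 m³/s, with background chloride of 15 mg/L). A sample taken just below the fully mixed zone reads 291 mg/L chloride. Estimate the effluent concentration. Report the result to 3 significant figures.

2030 mg/L

Mass balance: 23.00·15.00 + 3.660·Cₑ = 26.66·291.0
→ Cₑ = (26.66·291.0 − 23.00·15.00) / 3.660 = 2025 mg/L.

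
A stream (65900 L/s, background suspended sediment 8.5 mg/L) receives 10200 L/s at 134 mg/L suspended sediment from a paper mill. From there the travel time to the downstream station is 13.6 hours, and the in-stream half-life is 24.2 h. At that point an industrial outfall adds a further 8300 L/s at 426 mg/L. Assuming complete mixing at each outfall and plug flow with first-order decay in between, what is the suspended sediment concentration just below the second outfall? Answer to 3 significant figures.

Mixed concentration C = ΣQC/ΣQ = (65900·8.500 + 10200·134.0) / 76100 = 1927000/76100 = 25.32 mg/L; combined flow 76100 L/s.
Half-life 24.2 h → k = ln 2 / 24.2 = 0.02864 h⁻¹ = 0.6874 d⁻¹.
After decay, C = 25.32 × e^(−kt) = 25.32 × 0.6774 = 17.15 mg/L.
Second outfall: C = (76100·17.15 + 8300·426.0)/84400 = 57.36 mg/L.

57.4 mg/L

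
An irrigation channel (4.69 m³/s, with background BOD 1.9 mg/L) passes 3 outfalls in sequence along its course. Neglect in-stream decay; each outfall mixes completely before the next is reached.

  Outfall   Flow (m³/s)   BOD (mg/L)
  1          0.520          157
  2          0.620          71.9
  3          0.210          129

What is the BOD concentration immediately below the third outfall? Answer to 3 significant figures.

After outfall 1: Q = 4.690 + 0.5200 = 5.210 m³/s; C = (4.690·1.900 + 0.5200·157.0)/5.210 = 17.38 mg/L.
After outfall 2: Q = 5.210 + 0.6200 = 5.830 m³/s; C = (5.210·17.38 + 0.6200·71.90)/5.830 = 23.18 mg/L.
After outfall 3: Q = 5.830 + 0.2100 = 6.040 m³/s; C = (5.830·23.18 + 0.2100·129.0)/6.040 = 26.86 mg/L.

26.9 mg/L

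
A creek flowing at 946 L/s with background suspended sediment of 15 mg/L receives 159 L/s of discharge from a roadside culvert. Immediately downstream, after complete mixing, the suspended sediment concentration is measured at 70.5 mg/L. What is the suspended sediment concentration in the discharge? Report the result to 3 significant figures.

Mass balance: 946.0·15.00 + 159.0·Cₑ = 1105·70.50
→ Cₑ = (1105·70.50 − 946.0·15.00) / 159.0 = 400.7 mg/L.

401 mg/L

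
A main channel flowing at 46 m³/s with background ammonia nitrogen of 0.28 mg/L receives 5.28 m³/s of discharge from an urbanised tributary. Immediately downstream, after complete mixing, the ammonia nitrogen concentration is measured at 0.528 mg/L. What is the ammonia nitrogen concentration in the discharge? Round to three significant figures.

2.69 mg/L

Mass balance: 46.00·0.2800 + 5.280·Cₑ = 51.28·0.5280
→ Cₑ = (51.28·0.5280 − 46.00·0.2800) / 5.280 = 2.689 mg/L.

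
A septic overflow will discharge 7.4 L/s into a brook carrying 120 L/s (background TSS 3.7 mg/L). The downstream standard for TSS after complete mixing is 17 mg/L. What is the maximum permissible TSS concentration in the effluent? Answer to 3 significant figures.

233 mg/L

At the limit, (Qr·Cr + Qe·Cₑ)/(Qr + Qe) = 17:
Cₑ = (127.4·17 − 120.0·3.700) / 7.400 = 232.7 mg/L.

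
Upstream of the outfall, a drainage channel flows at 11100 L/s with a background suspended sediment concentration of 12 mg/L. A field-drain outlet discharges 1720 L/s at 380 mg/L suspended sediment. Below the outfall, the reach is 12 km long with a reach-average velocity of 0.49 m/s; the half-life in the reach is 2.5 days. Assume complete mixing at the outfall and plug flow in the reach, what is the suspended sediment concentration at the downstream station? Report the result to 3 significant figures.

56.7 mg/L

Mass balance: C = (11100·12.00 + 1720·380.0) / 12820 = 786800/12820 = 61.37 mg/L.
Travel time t = 12·1000 / 0.49 = 24490 s = 6.803 h.
Half-life 2.5 d → k = ln 2 / 2.5 = 0.2773 d⁻¹.
Applying C = C₀e^(−kt): 61.37 × 0.9244 = 56.73 mg/L.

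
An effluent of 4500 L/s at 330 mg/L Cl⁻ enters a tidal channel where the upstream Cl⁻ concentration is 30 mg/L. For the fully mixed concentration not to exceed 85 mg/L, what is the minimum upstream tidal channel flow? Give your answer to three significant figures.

20000 L/s

Set C_mix = 85: (Q·30.00 + 4500·330.0) / (Q + 4500) = 85
→ Q = 4500·(330.0 − 85)/(85 − 30.00) = 20050 L/s.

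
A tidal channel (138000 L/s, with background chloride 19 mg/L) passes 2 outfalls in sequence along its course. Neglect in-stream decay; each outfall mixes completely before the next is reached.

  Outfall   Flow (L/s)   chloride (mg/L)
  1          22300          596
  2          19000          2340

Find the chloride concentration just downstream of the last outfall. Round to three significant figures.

Below outfall 1: Q → 160300 L/s, C = (138000·19.00 + 22300·596.0)/160300 = 99.27 mg/L.
Below outfall 2: Q → 179300 L/s, C = (160300·99.27 + 19000·2340)/179300 = 336.7 mg/L.

337 mg/L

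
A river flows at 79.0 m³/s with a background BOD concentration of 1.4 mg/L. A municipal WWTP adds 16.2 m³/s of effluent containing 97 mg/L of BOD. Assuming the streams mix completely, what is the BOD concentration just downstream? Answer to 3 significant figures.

Mass balance: C = (79.00·1.400 + 16.20·97.00) / 95.20 = 1682/95.20 = 17.67 mg/L.

17.7 mg/L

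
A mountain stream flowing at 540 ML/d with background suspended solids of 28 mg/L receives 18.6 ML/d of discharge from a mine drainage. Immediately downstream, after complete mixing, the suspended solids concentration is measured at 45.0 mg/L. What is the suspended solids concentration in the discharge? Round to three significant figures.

539 mg/L

Mass balance: 540.0·28.00 + 18.60·Cₑ = 558.6·45.00
→ Cₑ = (558.6·45.00 − 540.0·28.00) / 18.60 = 538.5 mg/L.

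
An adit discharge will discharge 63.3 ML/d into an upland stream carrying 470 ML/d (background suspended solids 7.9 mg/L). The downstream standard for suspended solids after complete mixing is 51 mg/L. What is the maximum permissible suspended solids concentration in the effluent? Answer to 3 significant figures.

At the limit, (Qr·Cr + Qe·Cₑ)/(Qr + Qe) = 51:
Cₑ = (533.3·51 − 470.0·7.900) / 63.30 = 371.0 mg/L.

371 mg/L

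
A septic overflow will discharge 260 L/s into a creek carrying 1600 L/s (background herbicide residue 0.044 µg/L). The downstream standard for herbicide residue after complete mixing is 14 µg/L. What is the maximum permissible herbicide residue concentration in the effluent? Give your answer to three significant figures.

99.9 µg/L

At the limit, (Qr·Cr + Qe·Cₑ)/(Qr + Qe) = 14:
Cₑ = (1860·14 − 1600·0.04400) / 260.0 = 99.88 µg/L.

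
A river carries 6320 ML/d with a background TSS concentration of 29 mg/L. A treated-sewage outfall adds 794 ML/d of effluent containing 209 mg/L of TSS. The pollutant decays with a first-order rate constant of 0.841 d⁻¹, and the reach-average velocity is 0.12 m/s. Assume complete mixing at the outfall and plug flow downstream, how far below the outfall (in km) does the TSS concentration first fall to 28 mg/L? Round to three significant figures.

6.92 km

After mixing, C = (6320·29.00 + 794.0·209.0) / 7114 = 349200/7114 = 49.09 mg/L.
Set 49.09·exp(−k·t) = 28 → t = ln(49.09/28)/k = 57680 s = 16.02 h.
Distance = v·t = 0.12·57680 = 6922 m = 6.922 km.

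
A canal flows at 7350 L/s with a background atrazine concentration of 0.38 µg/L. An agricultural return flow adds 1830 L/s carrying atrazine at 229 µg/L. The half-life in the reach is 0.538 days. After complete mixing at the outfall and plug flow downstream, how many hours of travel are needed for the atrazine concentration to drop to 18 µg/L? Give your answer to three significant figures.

17.5 h

Mass balance: C = (7350·0.3800 + 1830·229.0) / 9180 = 421900/9180 = 45.95 µg/L.
Half-life 0.538 d → k = ln 2 / 0.538 = 1.288 d⁻¹.
45.95·exp(−k·t) = 18 → t = ln(45.95/18)/k = 62860 s = 17.46 h.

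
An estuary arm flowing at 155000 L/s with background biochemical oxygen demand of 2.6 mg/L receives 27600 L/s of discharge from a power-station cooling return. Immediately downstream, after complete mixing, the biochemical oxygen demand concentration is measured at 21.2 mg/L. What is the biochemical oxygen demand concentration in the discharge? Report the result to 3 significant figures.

Mass balance: 155000·2.600 + 27600·Cₑ = 182600·21.20
→ Cₑ = (182600·21.20 − 155000·2.600) / 27600 = 125.7 mg/L.

126 mg/L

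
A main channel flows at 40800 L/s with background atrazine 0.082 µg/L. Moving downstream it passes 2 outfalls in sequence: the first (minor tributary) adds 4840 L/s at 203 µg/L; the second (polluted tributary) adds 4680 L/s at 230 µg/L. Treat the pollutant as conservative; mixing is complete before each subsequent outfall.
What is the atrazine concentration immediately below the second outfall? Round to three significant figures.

Below outfall 1: Q → 45640 L/s, C = (40800·0.08200 + 4840·203.0)/45640 = 21.60 µg/L.
Below outfall 2: Q → 50320 L/s, C = (45640·21.60 + 4680·230.0)/50320 = 40.98 µg/L.

41.0 µg/L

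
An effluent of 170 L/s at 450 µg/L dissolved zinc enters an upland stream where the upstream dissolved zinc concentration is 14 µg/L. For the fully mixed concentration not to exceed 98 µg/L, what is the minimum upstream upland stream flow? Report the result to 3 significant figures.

712 L/s

Set C_mix = 98: (Q·14.00 + 170.0·450.0) / (Q + 170.0) = 98
→ Q = 170.0·(450.0 − 98)/(98 − 14.00) = 712.4 L/s.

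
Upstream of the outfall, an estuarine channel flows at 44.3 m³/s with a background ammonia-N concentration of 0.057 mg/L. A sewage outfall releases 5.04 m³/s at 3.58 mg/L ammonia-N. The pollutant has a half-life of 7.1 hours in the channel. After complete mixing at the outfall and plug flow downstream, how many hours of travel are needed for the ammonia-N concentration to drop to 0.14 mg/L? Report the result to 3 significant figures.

11.2 h

Mixed concentration C = ΣQC/ΣQ = (44.30·0.05700 + 5.040·3.580) / 49.34 = 20.57/49.34 = 0.4169 mg/L.
Half-life 7.1 h → k = ln 2 / 7.1 = 0.09763 h⁻¹ = 2.343 d⁻¹.
0.4169·exp(−k·t) = 0.14 → t = ln(0.4169/0.14)/k = 40240 s = 11.18 h.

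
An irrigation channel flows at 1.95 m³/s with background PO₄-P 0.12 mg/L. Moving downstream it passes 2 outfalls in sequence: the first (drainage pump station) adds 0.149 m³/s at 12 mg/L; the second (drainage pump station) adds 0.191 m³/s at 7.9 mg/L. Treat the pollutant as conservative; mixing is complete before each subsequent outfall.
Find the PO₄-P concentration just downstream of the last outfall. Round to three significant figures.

Outfall 1: combined Q = 2.099 m³/s; C = (1.950·0.1200 + 0.1490·12.00)/2.099 = 0.9633 mg/L.
Outfall 2: combined Q = 2.290 m³/s; C = (2.099·0.9633 + 0.1910·7.900)/2.290 = 1.542 mg/L.

1.54 mg/L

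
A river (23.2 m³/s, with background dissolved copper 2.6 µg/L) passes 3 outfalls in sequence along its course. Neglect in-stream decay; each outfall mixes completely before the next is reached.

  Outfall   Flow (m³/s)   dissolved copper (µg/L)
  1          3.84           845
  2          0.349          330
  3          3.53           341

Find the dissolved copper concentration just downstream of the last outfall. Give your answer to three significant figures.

After outfall 1: Q = 23.20 + 3.840 = 27.04 m³/s; C = (23.20·2.600 + 3.840·845.0)/27.04 = 122.2 µg/L.
After outfall 2: Q = 27.04 + 0.3490 = 27.39 m³/s; C = (27.04·122.2 + 0.3490·330.0)/27.39 = 124.9 µg/L.
After outfall 3: Q = 27.39 + 3.530 = 30.92 m³/s; C = (27.39·124.9 + 3.530·341.0)/30.92 = 149.6 µg/L.

150 µg/L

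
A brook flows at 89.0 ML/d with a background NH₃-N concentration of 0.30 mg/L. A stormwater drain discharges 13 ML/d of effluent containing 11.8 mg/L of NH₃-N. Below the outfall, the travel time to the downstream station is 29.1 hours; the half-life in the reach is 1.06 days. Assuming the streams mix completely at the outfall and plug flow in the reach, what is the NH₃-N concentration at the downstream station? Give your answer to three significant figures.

0.799 mg/L

Mixed concentration C = ΣQC/ΣQ = (89.00·0.3000 + 13.00·11.80) / 102.0 = 180.1/102.0 = 1.766 mg/L.
Half-life 1.06 d → k = ln 2 / 1.06 = 0.6539 d⁻¹.
After decay, C = 1.766 × e^(−kt) = 1.766 × 0.4525 = 0.7991 mg/L.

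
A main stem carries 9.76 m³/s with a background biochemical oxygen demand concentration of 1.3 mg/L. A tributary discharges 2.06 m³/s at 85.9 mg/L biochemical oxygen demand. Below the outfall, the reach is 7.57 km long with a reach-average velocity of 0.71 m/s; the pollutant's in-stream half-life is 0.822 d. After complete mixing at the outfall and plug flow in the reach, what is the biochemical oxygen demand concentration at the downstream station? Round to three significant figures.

Mass balance: C = (9.760·1.300 + 2.060·85.90) / 11.82 = 189.6/11.82 = 16.04 mg/L.
Travel time t = 7.57·1000 / 0.71 = 10660 s = 2.962 h.
Half-life 0.822 d → k = ln 2 / 0.822 = 0.8432 d⁻¹.
After decay, C = 16.04 × e^(−kt) = 16.04 × 0.9012 = 14.46 mg/L.

14.5 mg/L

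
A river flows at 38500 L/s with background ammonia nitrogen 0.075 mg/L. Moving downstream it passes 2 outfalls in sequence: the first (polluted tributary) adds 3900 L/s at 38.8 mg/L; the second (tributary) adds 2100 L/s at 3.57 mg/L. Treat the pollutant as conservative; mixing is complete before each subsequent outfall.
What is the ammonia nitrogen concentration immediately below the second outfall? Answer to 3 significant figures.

Below outfall 1: Q → 42400 L/s, C = (38500·0.07500 + 3900·38.80)/42400 = 3.637 mg/L.
Below outfall 2: Q → 44500 L/s, C = (42400·3.637 + 2100·3.570)/44500 = 3.634 mg/L.

3.63 mg/L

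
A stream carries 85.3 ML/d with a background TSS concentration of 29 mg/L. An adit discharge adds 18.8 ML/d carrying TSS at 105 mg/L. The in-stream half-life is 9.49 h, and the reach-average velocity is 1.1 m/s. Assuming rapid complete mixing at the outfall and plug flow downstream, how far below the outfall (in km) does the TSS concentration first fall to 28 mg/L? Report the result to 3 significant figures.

Conservation of mass: C = (85.30·29.00 + 18.80·105.0) / 104.1 = 4448/104.1 = 42.73 mg/L.
Half-life 9.49 h → k = ln 2 / 9.49 = 0.07304 h⁻¹ = 1.753 d⁻¹.
Set 42.73·exp(−k·t) = 28 → t = ln(42.73/28)/k = 20830 s = 5.786 h.
Distance = v·t = 1.1·20830 = 22910 m = 22.91 km.

22.9 km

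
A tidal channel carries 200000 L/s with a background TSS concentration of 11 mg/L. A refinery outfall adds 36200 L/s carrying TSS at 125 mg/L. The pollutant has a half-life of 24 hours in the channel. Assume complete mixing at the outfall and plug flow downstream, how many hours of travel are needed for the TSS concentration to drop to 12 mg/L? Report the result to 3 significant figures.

Mixed concentration C = ΣQC/ΣQ = (200000·11.00 + 36200·125.0) / 236200 = 6725000/236200 = 28.47 mg/L.
Half-life 24 h → k = ln 2 / 24 = 0.02888 h⁻¹ = 0.6931 d⁻¹.
28.47·exp(−k·t) = 12 → t = ln(28.47/12)/k = 107700 s = 29.92 h.

29.9 h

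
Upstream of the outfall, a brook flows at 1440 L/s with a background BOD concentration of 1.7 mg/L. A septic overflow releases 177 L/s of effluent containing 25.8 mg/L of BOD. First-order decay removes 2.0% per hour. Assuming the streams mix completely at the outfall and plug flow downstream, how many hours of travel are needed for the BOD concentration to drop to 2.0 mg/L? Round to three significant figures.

38.3 h

Mixed concentration C = ΣQC/ΣQ = (1440·1.700 + 177.0·25.80) / 1617 = 7015/1617 = 4.338 mg/L.
2.0%/h lost → k = −ln(1 − 0.02) = 0.02020 h⁻¹.
4.338·exp(−k·t) = 2.0 → t = ln(4.338/2.0)/k = 138000 s = 38.33 h.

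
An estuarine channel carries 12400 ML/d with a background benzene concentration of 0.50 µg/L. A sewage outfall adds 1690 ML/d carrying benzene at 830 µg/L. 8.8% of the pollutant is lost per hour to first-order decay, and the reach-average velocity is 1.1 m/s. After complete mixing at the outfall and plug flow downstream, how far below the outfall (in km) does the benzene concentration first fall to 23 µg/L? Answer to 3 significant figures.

63.2 km

Mixed concentration C = ΣQC/ΣQ = (12400·0.5000 + 1690·830.0) / 14090 = 1409000/14090 = 99.99 µg/L.
8.8%/h lost → k = −ln(1 − 0.088) = 0.09212 h⁻¹.
Set 99.99·exp(−k·t) = 23 → t = ln(99.99/23)/k = 57430 s = 15.95 h.
Distance = v·t = 1.1·57430 = 63180 m = 63.18 km.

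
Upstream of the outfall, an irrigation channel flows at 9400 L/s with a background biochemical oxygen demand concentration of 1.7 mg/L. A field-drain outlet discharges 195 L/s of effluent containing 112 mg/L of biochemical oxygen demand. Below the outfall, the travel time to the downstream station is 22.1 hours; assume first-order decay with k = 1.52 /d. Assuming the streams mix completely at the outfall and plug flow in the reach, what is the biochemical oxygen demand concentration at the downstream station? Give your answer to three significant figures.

Mixed concentration C = ΣQC/ΣQ = (9400·1.700 + 195.0·112.0) / 9595 = 37820/9595 = 3.942 mg/L.
First-order decay: C = 3.942·exp(−k·t) = 3.942·0.2467 = 0.9723 mg/L.

0.972 mg/L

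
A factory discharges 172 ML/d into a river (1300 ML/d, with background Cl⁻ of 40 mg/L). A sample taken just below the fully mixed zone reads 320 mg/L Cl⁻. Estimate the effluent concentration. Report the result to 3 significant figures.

2440 mg/L

Mass balance: 1300·40.00 + 172.0·Cₑ = 1472·320.0
→ Cₑ = (1472·320.0 − 1300·40.00) / 172.0 = 2436 mg/L.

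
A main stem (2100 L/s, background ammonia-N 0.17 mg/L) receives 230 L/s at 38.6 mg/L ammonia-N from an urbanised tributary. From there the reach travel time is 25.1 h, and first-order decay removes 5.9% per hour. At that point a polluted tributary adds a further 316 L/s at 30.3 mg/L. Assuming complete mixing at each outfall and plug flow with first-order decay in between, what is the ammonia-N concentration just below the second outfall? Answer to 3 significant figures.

Flow-weighted average: C = (2100·0.1700 + 230.0·38.60) / 2330 = 9235/2330 = 3.964 mg/L; combined flow 2330 L/s.
5.9%/h lost → k = −ln(1 − 0.059) = 0.06081 h⁻¹.
Decay over the reach: 3.964·exp(−kt) = 3.964·0.2173 = 0.8614 mg/L.
Second outfall: C = (2330·0.8614 + 316.0·30.30)/2646 = 4.377 mg/L.

4.38 mg/L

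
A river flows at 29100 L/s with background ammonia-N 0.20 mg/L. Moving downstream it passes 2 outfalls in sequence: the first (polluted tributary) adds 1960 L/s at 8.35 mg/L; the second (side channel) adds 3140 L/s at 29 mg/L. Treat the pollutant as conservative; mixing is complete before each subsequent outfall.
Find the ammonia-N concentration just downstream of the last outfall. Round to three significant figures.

3.31 mg/L

After outfall 1: Q = 29100 + 1960 = 31060 L/s; C = (29100·0.2000 + 1960·8.350)/31060 = 0.7143 mg/L.
After outfall 2: Q = 31060 + 3140 = 34200 L/s; C = (31060·0.7143 + 3140·29.00)/34200 = 3.311 mg/L.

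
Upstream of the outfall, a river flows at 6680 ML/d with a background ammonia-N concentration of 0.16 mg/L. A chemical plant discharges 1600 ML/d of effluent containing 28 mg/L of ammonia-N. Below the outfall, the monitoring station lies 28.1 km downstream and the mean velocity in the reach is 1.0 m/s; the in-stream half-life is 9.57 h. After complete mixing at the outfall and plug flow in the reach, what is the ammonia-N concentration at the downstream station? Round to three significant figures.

3.15 mg/L

Conservation of mass: C = (6680·0.1600 + 1600·28.00) / 8280 = 45870/8280 = 5.540 mg/L.
Travel time t = 28.1·1000 / 1.0 = 28100 s = 7.806 h.
Half-life 9.57 h → k = ln 2 / 9.57 = 0.07243 h⁻¹ = 1.738 d⁻¹.
After decay, C = 5.540 × e^(−kt) = 5.540 × 0.5682 = 3.147 mg/L.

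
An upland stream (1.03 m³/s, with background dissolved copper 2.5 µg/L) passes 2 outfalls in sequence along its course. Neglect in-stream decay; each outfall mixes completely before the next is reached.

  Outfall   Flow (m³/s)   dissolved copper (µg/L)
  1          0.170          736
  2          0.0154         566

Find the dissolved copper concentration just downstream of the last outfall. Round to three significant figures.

Below outfall 1: Q → 1.200 m³/s, C = (1.030·2.500 + 0.1700·736.0)/1.200 = 106.4 µg/L.
Below outfall 2: Q → 1.215 m³/s, C = (1.200·106.4 + 0.01540·566.0)/1.215 = 112.2 µg/L.

112 µg/L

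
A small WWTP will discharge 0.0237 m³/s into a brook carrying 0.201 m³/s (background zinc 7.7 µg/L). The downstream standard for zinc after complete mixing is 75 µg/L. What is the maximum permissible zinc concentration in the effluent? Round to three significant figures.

At the limit, (Qr·Cr + Qe·Cₑ)/(Qr + Qe) = 75:
Cₑ = (0.2247·75 − 0.2010·7.700) / 0.02370 = 645.8 µg/L.

646 µg/L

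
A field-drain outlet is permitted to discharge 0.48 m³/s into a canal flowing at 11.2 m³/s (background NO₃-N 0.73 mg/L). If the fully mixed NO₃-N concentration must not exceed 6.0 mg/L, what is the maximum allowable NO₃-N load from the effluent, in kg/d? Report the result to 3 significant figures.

Mass balance at the limit: 11.20·0.7300 + 0.4800·Cₑ = 11.68·6.0 → Cₑ = 129.0 mg/L.
Load = 0.4800 m³/s × 129.0 g/m³ × 86 400 s/d = 5349 kg/d.

5350 kg/d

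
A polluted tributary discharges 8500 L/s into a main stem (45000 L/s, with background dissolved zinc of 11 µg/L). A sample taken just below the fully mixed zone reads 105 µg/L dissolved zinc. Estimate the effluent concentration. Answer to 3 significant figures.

Mass balance: 45000·11.00 + 8500·Cₑ = 53500·105.0
→ Cₑ = (53500·105.0 − 45000·11.00) / 8500 = 602.6 µg/L.

603 µg/L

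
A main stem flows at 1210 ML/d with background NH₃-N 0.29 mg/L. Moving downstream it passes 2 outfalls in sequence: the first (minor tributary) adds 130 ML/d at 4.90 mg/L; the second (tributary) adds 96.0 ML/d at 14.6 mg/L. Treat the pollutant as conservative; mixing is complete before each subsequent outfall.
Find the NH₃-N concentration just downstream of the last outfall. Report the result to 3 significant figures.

1.66 mg/L

Outfall 1: combined Q = 1340 ML/d; C = (1210·0.2900 + 130.0·4.900)/1340 = 0.7372 mg/L.
Outfall 2: combined Q = 1436 ML/d; C = (1340·0.7372 + 96.00·14.60)/1436 = 1.664 mg/L.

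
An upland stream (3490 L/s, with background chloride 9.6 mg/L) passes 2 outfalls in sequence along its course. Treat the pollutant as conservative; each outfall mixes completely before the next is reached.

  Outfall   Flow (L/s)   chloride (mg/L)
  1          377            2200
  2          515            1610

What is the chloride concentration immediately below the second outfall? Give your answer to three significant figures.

Outfall 1: combined Q = 3867 L/s; C = (3490·9.600 + 377.0·2200)/3867 = 223.1 mg/L.
Outfall 2: combined Q = 4382 L/s; C = (3867·223.1 + 515.0·1610)/4382 = 386.1 mg/L.

386 mg/L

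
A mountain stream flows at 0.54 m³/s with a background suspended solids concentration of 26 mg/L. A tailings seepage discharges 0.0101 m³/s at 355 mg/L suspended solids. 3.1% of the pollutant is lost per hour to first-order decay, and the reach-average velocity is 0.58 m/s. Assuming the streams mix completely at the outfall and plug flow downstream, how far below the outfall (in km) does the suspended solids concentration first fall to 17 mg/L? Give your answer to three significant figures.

42.0 km

Mass balance: C = (0.5400·26.00 + 0.01010·355.0) / 0.5501 = 17.63/0.5501 = 32.04 mg/L.
3.1%/h lost → k = −ln(1 − 0.031) = 0.03149 h⁻¹.
Set 32.04·exp(−k·t) = 17 → t = ln(32.04/17)/k = 72450 s = 20.13 h.
Distance = v·t = 0.58·72450 = 42020 m = 42.02 km.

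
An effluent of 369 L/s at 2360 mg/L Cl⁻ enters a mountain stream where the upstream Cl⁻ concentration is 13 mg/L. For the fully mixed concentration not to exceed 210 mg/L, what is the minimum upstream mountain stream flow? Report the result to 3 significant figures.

Set C_mix = 210: (Q·13.00 + 369.0·2360) / (Q + 369.0) = 210
→ Q = 369.0·(2360 − 210)/(210 − 13.00) = 4027 L/s.

4030 L/s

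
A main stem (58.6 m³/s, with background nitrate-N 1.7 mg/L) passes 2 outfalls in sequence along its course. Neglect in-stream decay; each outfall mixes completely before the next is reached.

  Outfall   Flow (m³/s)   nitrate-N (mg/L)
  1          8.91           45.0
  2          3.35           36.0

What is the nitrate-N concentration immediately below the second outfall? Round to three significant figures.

8.77 mg/L

Below outfall 1: Q → 67.51 m³/s, C = (58.60·1.700 + 8.910·45.00)/67.51 = 7.415 mg/L.
Below outfall 2: Q → 70.86 m³/s, C = (67.51·7.415 + 3.350·36.00)/70.86 = 8.766 mg/L.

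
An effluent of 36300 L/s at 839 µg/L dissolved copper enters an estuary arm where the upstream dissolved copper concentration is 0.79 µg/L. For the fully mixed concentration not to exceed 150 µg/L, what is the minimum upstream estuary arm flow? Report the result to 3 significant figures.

Set C_mix = 150: (Q·0.7900 + 36300·839.0) / (Q + 36300) = 150
→ Q = 36300·(839.0 − 150)/(150 − 0.7900) = 167600 L/s.

168000 L/s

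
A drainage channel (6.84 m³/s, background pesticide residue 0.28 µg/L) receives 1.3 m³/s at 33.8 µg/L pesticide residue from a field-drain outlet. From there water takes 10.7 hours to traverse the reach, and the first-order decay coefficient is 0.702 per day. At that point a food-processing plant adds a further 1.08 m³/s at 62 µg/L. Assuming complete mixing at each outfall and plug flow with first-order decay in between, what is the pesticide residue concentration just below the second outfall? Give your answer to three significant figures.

Mixed concentration C = ΣQC/ΣQ = (6.840·0.2800 + 1.300·33.80) / 8.140 = 45.86/8.140 = 5.633 µg/L; combined flow 8.140 m³/s.
Decay over the reach: 5.633·exp(−kt) = 5.633·0.7313 = 4.119 µg/L.
At the second outfall, C = (8.140·4.119 + 1.080·62.00) / (8.140 + 1.080) = 10.90 µg/L.

10.9 µg/L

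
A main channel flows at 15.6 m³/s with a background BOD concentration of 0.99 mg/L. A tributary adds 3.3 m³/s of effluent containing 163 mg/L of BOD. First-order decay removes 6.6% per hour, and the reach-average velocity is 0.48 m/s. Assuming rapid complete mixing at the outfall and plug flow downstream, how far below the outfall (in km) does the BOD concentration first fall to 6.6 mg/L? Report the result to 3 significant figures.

37.7 km

Flow-weighted average: C = (15.60·0.9900 + 3.300·163.0) / 18.90 = 553.3/18.90 = 29.28 mg/L.
6.6%/h lost → k = −ln(1 − 0.066) = 0.06828 h⁻¹.
Set 29.28·exp(−k·t) = 6.6 → t = ln(29.28/6.6)/k = 78550 s = 21.82 h.
Distance = v·t = 0.48·78550 = 37700 m = 37.70 km.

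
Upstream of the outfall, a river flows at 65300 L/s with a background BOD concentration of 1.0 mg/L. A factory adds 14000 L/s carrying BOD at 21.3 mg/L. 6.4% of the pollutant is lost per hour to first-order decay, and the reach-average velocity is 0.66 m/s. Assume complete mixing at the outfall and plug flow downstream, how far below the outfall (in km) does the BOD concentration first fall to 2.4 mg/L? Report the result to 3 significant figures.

23.2 km

Mixed concentration C = ΣQC/ΣQ = (65300·1.000 + 14000·21.30) / 79300 = 363500/79300 = 4.584 mg/L.
6.4%/h lost → k = −ln(1 − 0.064) = 0.06614 h⁻¹.
Set 4.584·exp(−k·t) = 2.4 → t = ln(4.584/2.4)/k = 35220 s = 9.783 h.
Distance = v·t = 0.66·35220 = 23250 m = 23.25 km.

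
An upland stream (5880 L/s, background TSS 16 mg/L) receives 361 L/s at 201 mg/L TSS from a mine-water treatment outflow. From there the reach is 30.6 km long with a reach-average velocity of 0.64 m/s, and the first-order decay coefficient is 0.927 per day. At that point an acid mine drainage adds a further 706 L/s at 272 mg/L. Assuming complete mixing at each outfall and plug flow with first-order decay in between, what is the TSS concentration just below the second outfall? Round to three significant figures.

After mixing, C = (5880·16.00 + 361.0·201.0) / 6241 = 166600/6241 = 26.70 mg/L; combined flow 6241 L/s.
Travel time t = 30.6·1000 / 0.64 = 47810 s = 13.28 h.
First-order decay: C = 26.70·exp(−k·t) = 26.70·0.5987 = 15.99 mg/L.
At the second outfall, C = (6241·15.99 + 706.0·272.0) / (6241 + 706.0) = 42.00 mg/L.

42.0 mg/L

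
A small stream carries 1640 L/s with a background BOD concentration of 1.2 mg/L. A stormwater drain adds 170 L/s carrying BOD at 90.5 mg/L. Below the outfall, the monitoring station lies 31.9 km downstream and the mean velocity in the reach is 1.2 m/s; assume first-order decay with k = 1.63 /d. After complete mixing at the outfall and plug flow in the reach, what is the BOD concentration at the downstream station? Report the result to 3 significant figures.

Flow-weighted average: C = (1640·1.200 + 170.0·90.50) / 1810 = 17350/1810 = 9.587 mg/L.
Travel time t = 31.9·1000 / 1.2 = 26580 s = 7.384 h.
After decay, C = 9.587 × e^(−kt) = 9.587 × 0.6056 = 5.806 mg/L.

5.81 mg/L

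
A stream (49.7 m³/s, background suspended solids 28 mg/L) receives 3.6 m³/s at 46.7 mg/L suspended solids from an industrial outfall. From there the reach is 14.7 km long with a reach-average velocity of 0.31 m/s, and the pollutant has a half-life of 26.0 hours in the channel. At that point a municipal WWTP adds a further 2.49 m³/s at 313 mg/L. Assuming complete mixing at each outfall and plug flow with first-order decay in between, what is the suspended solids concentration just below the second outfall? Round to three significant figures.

Conservation of mass: C = (49.70·28.00 + 3.600·46.70) / 53.30 = 1560/53.30 = 29.26 mg/L; combined flow 53.30 m³/s.
Travel time t = 14.7·1000 / 0.31 = 47420 s = 13.17 h.
Half-life 26.0 h → k = ln 2 / 26.0 = 0.02666 h⁻¹ = 0.6398 d⁻¹.
First-order decay: C = 29.26·exp(−k·t) = 29.26·0.7039 = 20.60 mg/L.
Second outfall: C = (53.30·20.60 + 2.490·313.0)/55.79 = 33.65 mg/L.

33.6 mg/L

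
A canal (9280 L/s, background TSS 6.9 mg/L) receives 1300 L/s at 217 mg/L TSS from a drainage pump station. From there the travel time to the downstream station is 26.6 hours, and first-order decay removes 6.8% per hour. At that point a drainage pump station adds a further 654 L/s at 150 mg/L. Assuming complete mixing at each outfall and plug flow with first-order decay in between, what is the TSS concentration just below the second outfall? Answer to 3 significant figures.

Mixed concentration C = ΣQC/ΣQ = (9280·6.900 + 1300·217.0) / 10580 = 346100/10580 = 32.72 mg/L; combined flow 10580 L/s.
6.8%/h lost → k = −ln(1 − 0.068) = 0.07042 h⁻¹.
Decay over the reach: 32.72·exp(−kt) = 32.72·0.1536 = 5.026 mg/L.
Second outfall: C = (10580·5.026 + 654.0·150.0)/11230 = 13.47 mg/L.

13.5 mg/L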